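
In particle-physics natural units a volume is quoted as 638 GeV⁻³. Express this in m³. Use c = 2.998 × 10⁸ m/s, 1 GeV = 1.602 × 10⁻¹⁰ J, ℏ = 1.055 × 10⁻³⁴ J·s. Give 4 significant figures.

Volume is [L]³ = [E]⁻³·(ℏc)³.
1 GeV⁻³ → (ℏc)³ × (1 GeV in J)⁻³ = 7.696 × 10⁻⁴⁸ m³.
Result: 638 × 7.696 × 10⁻⁴⁸ = 4.910 × 10⁻⁴⁵ m³.

4.910 × 10⁻⁴⁵ m³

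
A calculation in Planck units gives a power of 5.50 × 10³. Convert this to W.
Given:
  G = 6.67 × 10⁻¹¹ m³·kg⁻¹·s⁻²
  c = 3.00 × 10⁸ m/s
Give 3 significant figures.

2.00 × 10⁵⁶ W

One Planck power: P_P = c⁵/G = 3.64 × 10⁵² W.
5.50 × 10³ × 3.64 × 10⁵² W = 2.00 × 10⁵⁶ W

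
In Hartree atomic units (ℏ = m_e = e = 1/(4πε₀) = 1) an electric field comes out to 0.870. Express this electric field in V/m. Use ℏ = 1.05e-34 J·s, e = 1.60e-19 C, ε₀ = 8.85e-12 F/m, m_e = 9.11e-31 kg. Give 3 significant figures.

4.53e11 V/m

One atomic unit of electric field: E_au = E_h/(e a₀) = m_e²e⁵/((4πε₀)³ℏ⁴) = 5.20e11 V/m.
0.870 × 5.20e11 V/m = 4.53e11 V/m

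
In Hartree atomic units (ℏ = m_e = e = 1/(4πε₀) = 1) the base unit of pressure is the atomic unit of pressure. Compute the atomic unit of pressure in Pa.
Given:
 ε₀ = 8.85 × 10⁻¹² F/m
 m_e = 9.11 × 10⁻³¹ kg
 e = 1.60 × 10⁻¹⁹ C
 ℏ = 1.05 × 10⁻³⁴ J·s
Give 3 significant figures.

P_au = E_h/a₀³ = m_e⁴e¹⁰/((4πε₀)⁵ℏ⁸)
E_h = 4.38 × 10⁻¹⁸ J
a₀ = 5.26 × 10⁻¹¹ m
E_h/a₀³ = 3.01 × 10¹³ Pa

3.01 × 10¹³ Pa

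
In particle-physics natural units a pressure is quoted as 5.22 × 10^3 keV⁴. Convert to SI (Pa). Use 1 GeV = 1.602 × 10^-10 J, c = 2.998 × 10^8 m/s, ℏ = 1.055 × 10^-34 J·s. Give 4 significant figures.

1.087 × 10^17 Pa

Pressure is [E]/[L]³ = [E]⁴/(ℏc)³.
1 GeV⁴ → 1/(ℏc)³ × (1 GeV in J)⁴ = 2.082 × 10^37 Pa.
Convert the energy scale: 5.22 × 10^3 keV⁴ = 5.22 × 10^-21 GeV⁴.
Result: 5.22 × 10^-21 × 2.082 × 10^37 = 1.087 × 10^17 Pa.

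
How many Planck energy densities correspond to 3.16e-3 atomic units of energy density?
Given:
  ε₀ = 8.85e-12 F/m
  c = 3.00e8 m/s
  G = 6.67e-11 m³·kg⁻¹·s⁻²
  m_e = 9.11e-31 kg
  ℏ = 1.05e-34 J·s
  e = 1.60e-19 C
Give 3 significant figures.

atomic unit of energy density: u_au = E_h/a₀³ = m_e⁴e¹⁰/((4πε₀)⁵ℏ⁸) = 3.01e13 J/m³
Planck energy density: u_P = c⁷/(ℏG²) = 4.68e113 J/m³
3.16e-3 × 3.01e13 / 4.68e113 = 2.03e-103

2.03e-103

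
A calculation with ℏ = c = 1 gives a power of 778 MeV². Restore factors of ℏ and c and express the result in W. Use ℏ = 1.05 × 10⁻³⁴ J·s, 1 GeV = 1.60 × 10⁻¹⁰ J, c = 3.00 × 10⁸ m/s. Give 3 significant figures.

1.90 × 10¹¹ W

Power is [E]/[T] = [E]²/ℏ.
1 GeV² → 1/ℏ × (1 GeV in J)² = 2.44 × 10¹⁴ W.
Convert the energy scale: 778 MeV² = 7.78 × 10⁻⁴ GeV².
Result: 7.78 × 10⁻⁴ × 2.44 × 10¹⁴ = 1.90 × 10¹¹ W.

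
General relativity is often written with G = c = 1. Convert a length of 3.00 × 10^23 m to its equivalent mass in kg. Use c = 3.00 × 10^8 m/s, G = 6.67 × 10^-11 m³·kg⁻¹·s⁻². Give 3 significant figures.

4.05 × 10^50 kg

Length → mass via c²/G.
3.00 × 10^23 m × (c²/G) = 4.05 × 10^50 kg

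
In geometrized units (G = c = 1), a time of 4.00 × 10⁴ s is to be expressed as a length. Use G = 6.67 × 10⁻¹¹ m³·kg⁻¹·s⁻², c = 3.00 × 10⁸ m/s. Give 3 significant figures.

1.20 × 10¹³ m

Time → length via c.
4.00 × 10⁴ s × (c) = 1.20 × 10¹³ m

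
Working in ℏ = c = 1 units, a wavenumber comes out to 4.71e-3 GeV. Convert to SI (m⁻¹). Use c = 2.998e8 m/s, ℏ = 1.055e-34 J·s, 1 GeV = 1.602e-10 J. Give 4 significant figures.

Inverse length is [E]/(ℏc).
1 GeV → 1/(ℏc) × (1 GeV in J) = 5.065e15 m⁻¹.
Result: 4.71e-3 × 5.065e15 = 2.386e13 m⁻¹.

2.386e13 m⁻¹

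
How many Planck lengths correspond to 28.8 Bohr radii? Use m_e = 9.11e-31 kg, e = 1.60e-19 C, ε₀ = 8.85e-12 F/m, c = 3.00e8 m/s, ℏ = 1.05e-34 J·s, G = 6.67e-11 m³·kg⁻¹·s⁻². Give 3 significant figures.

Bohr radius: a₀ = 4πε₀ℏ²/(m_e e²) = 5.26e-11 m
Planck length: ℓ_P = √(ℏG/c³) = 1.61e-35 m
28.8 × 5.26e-11 / 1.61e-35 = 9.40e25

9.40e25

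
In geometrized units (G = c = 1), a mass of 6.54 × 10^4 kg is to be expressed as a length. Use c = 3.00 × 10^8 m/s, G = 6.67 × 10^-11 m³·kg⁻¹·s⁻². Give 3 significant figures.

4.85 × 10^-23 m

In G = c = 1 units mass has dimensions of length; the conversion factor is G/c².
6.54 × 10^4 kg × (G/c²) = 4.85 × 10^-23 m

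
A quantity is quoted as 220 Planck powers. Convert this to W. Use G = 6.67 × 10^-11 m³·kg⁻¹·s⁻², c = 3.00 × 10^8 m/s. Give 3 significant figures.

8.01 × 10^54 W

One Planck power: P_P = c⁵/G = 3.64 × 10^52 W.
220 × 3.64 × 10^52 W = 8.01 × 10^54 W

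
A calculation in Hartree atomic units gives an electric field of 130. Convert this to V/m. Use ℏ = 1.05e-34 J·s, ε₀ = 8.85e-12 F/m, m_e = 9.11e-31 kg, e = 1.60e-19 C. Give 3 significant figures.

One atomic unit of electric field: E_au = E_h/(e a₀) = m_e²e⁵/((4πε₀)³ℏ⁴) = 5.20e11 V/m.
130 × 5.20e11 V/m = 6.77e13 V/m

6.77e13 V/m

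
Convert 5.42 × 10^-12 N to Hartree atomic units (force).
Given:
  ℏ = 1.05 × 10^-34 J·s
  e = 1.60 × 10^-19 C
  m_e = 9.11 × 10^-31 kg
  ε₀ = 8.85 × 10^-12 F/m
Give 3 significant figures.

6.51 × 10^-5

atomic unit of force: F_au = E_h/a₀ = m_e²e⁶/((4πε₀)³ℏ⁴) = 8.33 × 10^-8 N.
5.42 × 10^-12 / 8.33 × 10^-8 = 6.51 × 10^-5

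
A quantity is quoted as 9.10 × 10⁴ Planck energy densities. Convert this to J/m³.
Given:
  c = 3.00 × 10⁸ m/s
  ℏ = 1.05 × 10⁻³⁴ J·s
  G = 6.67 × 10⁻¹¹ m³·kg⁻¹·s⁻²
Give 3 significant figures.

One Planck energy density: u_P = c⁷/(ℏG²) = 4.68 × 10¹¹³ J/m³.
9.10 × 10⁴ × 4.68 × 10¹¹³ J/m³ = 4.26 × 10¹¹⁸ J/m³

4.26 × 10¹¹⁸ J/m³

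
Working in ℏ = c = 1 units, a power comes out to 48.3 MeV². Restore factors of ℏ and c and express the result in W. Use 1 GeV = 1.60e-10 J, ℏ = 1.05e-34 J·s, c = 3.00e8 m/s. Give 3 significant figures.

1.18e10 W

Power is [E]/[T] = [E]²/ℏ.
1 GeV² → 1/ℏ × (1 GeV in J)² = 2.44e14 W.
Convert the energy scale: 48.3 MeV² = 4.83e-5 GeV².
Result: 4.83e-5 × 2.44e14 = 1.18e10 W.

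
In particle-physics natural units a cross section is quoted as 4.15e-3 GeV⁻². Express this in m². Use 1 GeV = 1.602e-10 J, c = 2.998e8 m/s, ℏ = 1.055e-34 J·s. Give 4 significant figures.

Area is [L]² = [E]⁻²·(ℏc)²; restore (ℏc)².
1 GeV⁻² → (ℏc)² × (1 GeV in J)⁻² = 3.898e-32 m².
Result: 4.15e-3 × 3.898e-32 = 1.618e-34 m².

1.618e-34 m²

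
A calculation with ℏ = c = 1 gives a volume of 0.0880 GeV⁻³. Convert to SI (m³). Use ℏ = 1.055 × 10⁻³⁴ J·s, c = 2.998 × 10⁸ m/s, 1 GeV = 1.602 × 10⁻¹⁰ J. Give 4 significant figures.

6.772 × 10⁻⁴⁹ m³

Volume is [L]³ = [E]⁻³·(ℏc)³.
1 GeV⁻³ → (ℏc)³ × (1 GeV in J)⁻³ = 7.696 × 10⁻⁴⁸ m³.
Result: 0.0880 × 7.696 × 10⁻⁴⁸ = 6.772 × 10⁻⁴⁹ m³.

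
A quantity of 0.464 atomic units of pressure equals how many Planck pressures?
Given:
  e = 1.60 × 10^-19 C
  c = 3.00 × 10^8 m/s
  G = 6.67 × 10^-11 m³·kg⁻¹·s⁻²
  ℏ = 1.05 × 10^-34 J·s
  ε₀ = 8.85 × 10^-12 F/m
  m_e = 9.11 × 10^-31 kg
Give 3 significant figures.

atomic unit of pressure: P_au = E_h/a₀³ = m_e⁴e¹⁰/((4πε₀)⁵ℏ⁸) = 3.01 × 10^13 Pa
Planck pressure: p_P = c⁷/(ℏG²) = 4.68 × 10^113 Pa
0.464 × 3.01 × 10^13 / 4.68 × 10^113 = 2.99 × 10^-101

2.99 × 10^-101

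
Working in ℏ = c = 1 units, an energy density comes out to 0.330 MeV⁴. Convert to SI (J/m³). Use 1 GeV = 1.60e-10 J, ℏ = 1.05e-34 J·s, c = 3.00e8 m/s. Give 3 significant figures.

6.92e24 J/m³

[E]/[L]³ = [E]⁴/(ℏc)³; restore (ℏc)⁻³.
1 GeV⁴ → 1/(ℏc)³ × (1 GeV in J)⁴ = 2.10e37 J/m³.
Convert the energy scale: 0.330 MeV⁴ = 3.30e-13 GeV⁴.
Result: 3.30e-13 × 2.10e37 = 6.92e24 J/m³.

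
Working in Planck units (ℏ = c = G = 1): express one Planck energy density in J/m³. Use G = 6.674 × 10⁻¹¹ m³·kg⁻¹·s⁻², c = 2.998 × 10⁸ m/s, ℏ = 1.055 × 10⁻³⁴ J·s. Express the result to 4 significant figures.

4.632 × 10¹¹³ J/m³

The unique combination of the constants set to 1 with dimensions of energy density is u_P = c⁷/(ℏG²).
  = 2.177 × 10⁵⁹ / 4.699 × 10⁻⁵⁵
  = 4.632 × 10¹¹³ J/m³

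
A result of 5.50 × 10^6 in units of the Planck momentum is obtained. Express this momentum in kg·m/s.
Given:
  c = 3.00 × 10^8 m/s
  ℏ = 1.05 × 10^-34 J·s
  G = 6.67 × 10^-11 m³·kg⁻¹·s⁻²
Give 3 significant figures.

One Planck momentum: p_P = √(ℏc³/G) = 6.52 kg·m/s.
5.50 × 10^6 × 6.52 kg·m/s = 3.59 × 10^7 kg·m/s

3.59 × 10^7 kg·m/s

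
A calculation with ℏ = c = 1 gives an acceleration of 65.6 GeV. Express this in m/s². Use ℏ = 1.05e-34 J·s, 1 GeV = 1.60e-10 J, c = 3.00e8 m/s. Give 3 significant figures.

3.00e34 m/s²

Acceleration is [L]/[T]² = c·[E]/ℏ.
1 GeV → c/ℏ × (1 GeV in J) = 4.57e32 m/s².
Result: 65.6 × 4.57e32 = 3.00e34 m/s².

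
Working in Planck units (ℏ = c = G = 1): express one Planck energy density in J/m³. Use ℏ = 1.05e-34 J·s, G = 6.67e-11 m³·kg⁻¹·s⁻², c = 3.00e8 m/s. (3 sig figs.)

The unique combination of the constants set to 1 with dimensions of energy density is u_P = c⁷/(ℏG²).
  = 2.19e59 / 4.67e-55
  = 4.68e113 J/m³

4.68e113 J/m³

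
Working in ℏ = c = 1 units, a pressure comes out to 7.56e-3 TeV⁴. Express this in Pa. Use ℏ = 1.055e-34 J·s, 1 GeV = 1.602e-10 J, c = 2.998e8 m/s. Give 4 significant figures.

Pressure is [E]/[L]³ = [E]⁴/(ℏc)³.
1 GeV⁴ → 1/(ℏc)³ × (1 GeV in J)⁴ = 2.082e37 Pa.
Convert the energy scale: 7.56e-3 TeV⁴ = 7.56e9 GeV⁴.
Result: 7.56e9 × 2.082e37 = 1.574e47 Pa.

1.574e47 Pa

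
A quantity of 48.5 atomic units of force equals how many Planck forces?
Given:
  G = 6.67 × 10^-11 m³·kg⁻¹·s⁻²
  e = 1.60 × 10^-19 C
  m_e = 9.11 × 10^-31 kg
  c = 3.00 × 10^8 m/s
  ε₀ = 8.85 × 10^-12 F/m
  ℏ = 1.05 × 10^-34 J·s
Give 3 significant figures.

3.33 × 10^-50

atomic unit of force: F_au = E_h/a₀ = m_e²e⁶/((4πε₀)³ℏ⁴) = 8.33 × 10^-8 N
Planck force: F_P = c⁴/G = 1.21 × 10^44 N
48.5 × 8.33 × 10^-8 / 1.21 × 10^44 = 3.33 × 10^-50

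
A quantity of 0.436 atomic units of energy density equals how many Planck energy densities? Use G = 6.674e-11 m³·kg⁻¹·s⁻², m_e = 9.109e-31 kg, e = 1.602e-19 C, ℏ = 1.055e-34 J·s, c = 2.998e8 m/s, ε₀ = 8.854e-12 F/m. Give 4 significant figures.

atomic unit of energy density: u_au = E_h/a₀³ = m_e⁴e¹⁰/((4πε₀)⁵ℏ⁸) = 2.929e13 J/m³
Planck energy density: u_P = c⁷/(ℏG²) = 4.632e113 J/m³
0.436 × 2.929e13 / 4.632e113 = 2.757e-101

2.757e-101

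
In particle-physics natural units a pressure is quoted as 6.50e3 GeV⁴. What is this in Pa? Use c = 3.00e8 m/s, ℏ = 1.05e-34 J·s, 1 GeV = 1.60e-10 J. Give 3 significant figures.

1.36e41 Pa

Pressure is [E]/[L]³ = [E]⁴/(ℏc)³.
1 GeV⁴ → 1/(ℏc)³ × (1 GeV in J)⁴ = 2.10e37 Pa.
Result: 6.50e3 × 2.10e37 = 1.36e41 Pa.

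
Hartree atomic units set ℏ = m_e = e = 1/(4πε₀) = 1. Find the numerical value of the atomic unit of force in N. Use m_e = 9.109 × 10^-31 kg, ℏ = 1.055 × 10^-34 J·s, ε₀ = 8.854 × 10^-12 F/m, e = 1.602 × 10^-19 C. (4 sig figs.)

8.220 × 10^-8 N

Dimensional analysis gives F_au = E_h/a₀ = m_e²e⁶/((4πε₀)³ℏ⁴).
E_h = 4.354 × 10^-18 J
a₀ = 5.297 × 10^-11 m
E_h/a₀ = 8.220 × 10^-8 N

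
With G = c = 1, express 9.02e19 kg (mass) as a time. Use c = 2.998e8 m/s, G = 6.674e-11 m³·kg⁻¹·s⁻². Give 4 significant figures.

2.234e-16 s

Mass → time via G/c³.
9.02e19 kg × (G/c³) = 2.234e-16 s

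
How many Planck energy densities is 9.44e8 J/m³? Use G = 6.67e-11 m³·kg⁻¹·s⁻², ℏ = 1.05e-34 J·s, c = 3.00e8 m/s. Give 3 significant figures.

2.02e-105

Planck energy density: u_P = c⁷/(ℏG²) = 4.68e113 J/m³.
9.44e8 / 4.68e113 = 2.02e-105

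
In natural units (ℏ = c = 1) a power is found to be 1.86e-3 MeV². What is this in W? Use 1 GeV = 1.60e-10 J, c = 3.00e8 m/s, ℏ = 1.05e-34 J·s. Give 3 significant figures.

Power is [E]/[T] = [E]²/ℏ.
1 GeV² → 1/ℏ × (1 GeV in J)² = 2.44e14 W.
Convert the energy scale: 1.86e-3 MeV² = 1.86e-9 GeV².
Result: 1.86e-9 × 2.44e14 = 4.53e5 W.

4.53e5 W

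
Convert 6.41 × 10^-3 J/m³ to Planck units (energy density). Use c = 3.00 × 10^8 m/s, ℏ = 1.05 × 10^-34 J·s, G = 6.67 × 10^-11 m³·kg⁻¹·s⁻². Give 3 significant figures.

Planck energy density: u_P = c⁷/(ℏG²) = 4.68 × 10^113 J/m³.
6.41 × 10^-3 / 4.68 × 10^113 = 1.37 × 10^-116

1.37 × 10^-116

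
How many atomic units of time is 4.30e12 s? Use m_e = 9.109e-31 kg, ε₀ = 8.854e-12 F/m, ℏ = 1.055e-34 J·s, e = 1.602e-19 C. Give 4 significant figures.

1.775e29

atomic unit of time: τ_au = (4πε₀)²ℏ³/(m_e e⁴) = 2.423e-17 s.
4.30e12 / 2.423e-17 = 1.775e29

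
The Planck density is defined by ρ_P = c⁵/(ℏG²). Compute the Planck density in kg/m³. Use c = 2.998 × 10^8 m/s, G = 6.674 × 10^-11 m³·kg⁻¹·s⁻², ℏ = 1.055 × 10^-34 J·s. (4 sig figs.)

5.154 × 10^96 kg/m³

ρ_P = c⁵/(ℏG²)
  = 2.422 × 10^42 / 4.699 × 10^-55
  = 5.154 × 10^96 kg/m³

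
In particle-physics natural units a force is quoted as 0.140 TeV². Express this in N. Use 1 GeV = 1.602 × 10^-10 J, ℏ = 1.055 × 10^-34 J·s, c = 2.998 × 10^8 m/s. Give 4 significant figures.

1.136 × 10^11 N

Force is [E]/[L] = [E]²/(ℏc); restore (ℏc)⁻¹.
1 GeV² → 1/(ℏc) × (1 GeV in J)² = 8.114 × 10^5 N.
Convert the energy scale: 0.140 TeV² = 1.40 × 10^5 GeV².
Result: 1.40 × 10^5 × 8.114 × 10^5 = 1.136 × 10^11 N.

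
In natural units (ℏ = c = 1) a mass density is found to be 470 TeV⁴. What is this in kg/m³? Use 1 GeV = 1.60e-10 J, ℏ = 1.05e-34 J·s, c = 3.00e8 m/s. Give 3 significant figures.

Mass density is [E]/(c²[L]³) = [E]⁴/(ℏ³c⁵).
1 GeV⁴ → 1/(ℏ³c⁵) × (1 GeV in J)⁴ = 2.33e20 kg/m³.
Convert the energy scale: 470 TeV⁴ = 4.70e14 GeV⁴.
Result: 4.70e14 × 2.33e20 = 1.09e35 kg/m³.

1.09e35 kg/m³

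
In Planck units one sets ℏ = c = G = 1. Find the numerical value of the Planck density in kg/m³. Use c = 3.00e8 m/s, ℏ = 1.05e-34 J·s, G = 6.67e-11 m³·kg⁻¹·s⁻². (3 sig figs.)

5.20e96 kg/m³

ρ_P = c⁵/(ℏG²)
  = 2.43e42 / 4.67e-55
  = 5.20e96 kg/m³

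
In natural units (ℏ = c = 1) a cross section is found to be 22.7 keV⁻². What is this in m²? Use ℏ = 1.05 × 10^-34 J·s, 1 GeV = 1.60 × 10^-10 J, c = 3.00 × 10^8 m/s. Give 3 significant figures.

Area is [L]² = [E]⁻²·(ℏc)²; restore (ℏc)².
1 GeV⁻² → (ℏc)² × (1 GeV in J)⁻² = 3.88 × 10^-32 m².
Convert the energy scale: 22.7 keV⁻² = 2.27 × 10^13 GeV⁻².
Result: 2.27 × 10^13 × 3.88 × 10^-32 = 8.80 × 10^-19 m².

8.80 × 10^-19 m²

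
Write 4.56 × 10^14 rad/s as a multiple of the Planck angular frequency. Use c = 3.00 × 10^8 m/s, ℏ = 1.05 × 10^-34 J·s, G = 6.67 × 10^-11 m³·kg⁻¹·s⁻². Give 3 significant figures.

2.45 × 10^-29

Planck angular frequency: ω_P = √(c⁵/(ℏG)) = 1.86 × 10^43 rad/s.
4.56 × 10^14 / 1.86 × 10^43 = 2.45 × 10^-29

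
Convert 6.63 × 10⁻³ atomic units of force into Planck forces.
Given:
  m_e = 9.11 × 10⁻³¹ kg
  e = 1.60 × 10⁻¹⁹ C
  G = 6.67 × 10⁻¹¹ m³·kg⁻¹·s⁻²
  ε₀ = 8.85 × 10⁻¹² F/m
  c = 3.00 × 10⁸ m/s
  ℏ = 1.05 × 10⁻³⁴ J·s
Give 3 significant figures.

atomic unit of force: F_au = E_h/a₀ = m_e²e⁶/((4πε₀)³ℏ⁴) = 8.33 × 10⁻⁸ N
Planck force: F_P = c⁴/G = 1.21 × 10⁴⁴ N
6.63 × 10⁻³ × 8.33 × 10⁻⁸ / 1.21 × 10⁴⁴ = 4.55 × 10⁻⁵⁴

4.55 × 10⁻⁵⁴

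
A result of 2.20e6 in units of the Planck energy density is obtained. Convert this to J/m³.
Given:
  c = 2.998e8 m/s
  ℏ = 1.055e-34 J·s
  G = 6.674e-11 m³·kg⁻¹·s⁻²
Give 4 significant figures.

One Planck energy density: u_P = c⁷/(ℏG²) = 4.632e113 J/m³.
2.20e6 × 4.632e113 J/m³ = 1.019e120 J/m³

1.019e120 J/m³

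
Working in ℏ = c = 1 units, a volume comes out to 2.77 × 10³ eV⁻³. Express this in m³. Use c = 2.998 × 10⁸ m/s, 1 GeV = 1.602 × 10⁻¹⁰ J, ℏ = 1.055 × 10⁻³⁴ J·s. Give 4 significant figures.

2.132 × 10⁻¹⁷ m³

Volume is [L]³ = [E]⁻³·(ℏc)³.
1 GeV⁻³ → (ℏc)³ × (1 GeV in J)⁻³ = 7.696 × 10⁻⁴⁸ m³.
Convert the energy scale: 2.77 × 10³ eV⁻³ = 2.77 × 10³⁰ GeV⁻³.
Result: 2.77 × 10³⁰ × 7.696 × 10⁻⁴⁸ = 2.132 × 10⁻¹⁷ m³.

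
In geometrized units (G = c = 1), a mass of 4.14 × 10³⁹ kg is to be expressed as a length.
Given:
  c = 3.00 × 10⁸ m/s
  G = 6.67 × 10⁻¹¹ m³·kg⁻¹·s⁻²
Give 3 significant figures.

In G = c = 1 units mass has dimensions of length; the conversion factor is G/c².
4.14 × 10³⁹ kg × (G/c²) = 3.07 × 10¹² m

3.07 × 10¹² m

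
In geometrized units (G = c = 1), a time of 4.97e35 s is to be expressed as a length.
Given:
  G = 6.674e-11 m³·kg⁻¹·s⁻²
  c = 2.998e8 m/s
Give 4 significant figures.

1.490e44 m

Time → length via c.
4.97e35 s × (c) = 1.490e44 m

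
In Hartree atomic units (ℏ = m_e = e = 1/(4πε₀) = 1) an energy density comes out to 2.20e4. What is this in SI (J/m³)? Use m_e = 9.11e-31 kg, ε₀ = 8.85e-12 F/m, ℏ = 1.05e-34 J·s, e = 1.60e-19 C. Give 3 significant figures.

One atomic unit of energy density: u_au = E_h/a₀³ = m_e⁴e¹⁰/((4πε₀)⁵ℏ⁸) = 3.01e13 J/m³.
2.20e4 × 3.01e13 J/m³ = 6.63e17 J/m³

6.63e17 J/m³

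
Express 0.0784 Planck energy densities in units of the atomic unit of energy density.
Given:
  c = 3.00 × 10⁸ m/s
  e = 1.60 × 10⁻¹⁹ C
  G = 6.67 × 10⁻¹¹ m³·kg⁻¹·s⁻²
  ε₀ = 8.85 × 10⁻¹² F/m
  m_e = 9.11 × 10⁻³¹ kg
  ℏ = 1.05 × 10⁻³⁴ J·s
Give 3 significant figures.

1.22 × 10⁹⁹

Planck energy density: u_P = c⁷/(ℏG²) = 4.68 × 10¹¹³ J/m³
atomic unit of energy density: u_au = E_h/a₀³ = m_e⁴e¹⁰/((4πε₀)⁵ℏ⁸) = 3.01 × 10¹³ J/m³
0.0784 × 4.68 × 10¹¹³ / 3.01 × 10¹³ = 1.22 × 10⁹⁹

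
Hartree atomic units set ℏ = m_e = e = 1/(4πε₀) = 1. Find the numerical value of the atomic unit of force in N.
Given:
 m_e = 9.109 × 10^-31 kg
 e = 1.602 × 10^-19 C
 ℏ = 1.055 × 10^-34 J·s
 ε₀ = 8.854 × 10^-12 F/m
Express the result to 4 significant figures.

8.220 × 10^-8 N

The unique combination of the constants set to 1 with dimensions of force is F_au = E_h/a₀ = m_e²e⁶/((4πε₀)³ℏ⁴).
E_h = 4.354 × 10^-18 J
a₀ = 5.297 × 10^-11 m
E_h/a₀ = 8.220 × 10^-8 N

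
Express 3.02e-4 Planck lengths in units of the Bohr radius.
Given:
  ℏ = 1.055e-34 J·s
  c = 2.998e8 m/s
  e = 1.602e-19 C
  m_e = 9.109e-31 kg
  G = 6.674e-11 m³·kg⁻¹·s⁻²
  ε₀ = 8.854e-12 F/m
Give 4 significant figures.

Planck length: ℓ_P = √(ℏG/c³) = 1.616e-35 m
Bohr radius: a₀ = 4πε₀ℏ²/(m_e e²) = 5.297e-11 m
3.02e-4 × 1.616e-35 / 5.297e-11 = 9.216e-29

9.216e-29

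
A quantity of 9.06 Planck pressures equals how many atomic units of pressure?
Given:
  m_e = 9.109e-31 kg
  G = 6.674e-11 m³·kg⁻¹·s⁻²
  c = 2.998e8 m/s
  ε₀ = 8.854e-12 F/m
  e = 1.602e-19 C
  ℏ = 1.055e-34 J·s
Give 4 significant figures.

1.433e101

Planck pressure: p_P = c⁷/(ℏG²) = 4.632e113 Pa
atomic unit of pressure: P_au = E_h/a₀³ = m_e⁴e¹⁰/((4πε₀)⁵ℏ⁸) = 2.929e13 Pa
9.06 × 4.632e113 / 2.929e13 = 1.433e101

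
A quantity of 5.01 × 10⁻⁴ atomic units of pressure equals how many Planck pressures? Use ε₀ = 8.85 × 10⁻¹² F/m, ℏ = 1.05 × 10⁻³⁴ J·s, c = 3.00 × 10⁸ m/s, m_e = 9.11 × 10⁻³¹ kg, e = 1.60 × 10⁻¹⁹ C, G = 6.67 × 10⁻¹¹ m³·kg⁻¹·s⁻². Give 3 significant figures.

atomic unit of pressure: P_au = E_h/a₀³ = m_e⁴e¹⁰/((4πε₀)⁵ℏ⁸) = 3.01 × 10¹³ Pa
Planck pressure: p_P = c⁷/(ℏG²) = 4.68 × 10¹¹³ Pa
5.01 × 10⁻⁴ × 3.01 × 10¹³ / 4.68 × 10¹¹³ = 3.22 × 10⁻¹⁰⁴

3.22 × 10⁻¹⁰⁴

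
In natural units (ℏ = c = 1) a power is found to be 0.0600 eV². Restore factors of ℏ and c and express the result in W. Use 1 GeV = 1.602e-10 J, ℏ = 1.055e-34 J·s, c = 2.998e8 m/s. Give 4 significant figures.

1.460e-5 W

Power is [E]/[T] = [E]²/ℏ.
1 GeV² → 1/ℏ × (1 GeV in J)² = 2.433e14 W.
Convert the energy scale: 0.0600 eV² = 6.00e-20 GeV².
Result: 6.00e-20 × 2.433e14 = 1.460e-5 W.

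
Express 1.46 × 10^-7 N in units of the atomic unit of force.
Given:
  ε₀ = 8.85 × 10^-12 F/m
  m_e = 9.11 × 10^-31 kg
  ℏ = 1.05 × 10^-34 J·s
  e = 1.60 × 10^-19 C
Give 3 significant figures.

1.75

atomic unit of force: F_au = E_h/a₀ = m_e²e⁶/((4πε₀)³ℏ⁴) = 8.33 × 10^-8 N.
1.46 × 10^-7 / 8.33 × 10^-8 = 1.75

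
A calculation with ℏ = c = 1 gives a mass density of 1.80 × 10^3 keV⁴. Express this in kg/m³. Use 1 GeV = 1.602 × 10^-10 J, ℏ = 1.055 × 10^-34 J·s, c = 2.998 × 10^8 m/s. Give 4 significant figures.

Mass density is [E]/(c²[L]³) = [E]⁴/(ℏ³c⁵).
1 GeV⁴ → 1/(ℏ³c⁵) × (1 GeV in J)⁴ = 2.316 × 10^20 kg/m³.
Convert the energy scale: 1.80 × 10^3 keV⁴ = 1.80 × 10^-21 GeV⁴.
Result: 1.80 × 10^-21 × 2.316 × 10^20 = 0.4169 kg/m³.

0.4169 kg/m³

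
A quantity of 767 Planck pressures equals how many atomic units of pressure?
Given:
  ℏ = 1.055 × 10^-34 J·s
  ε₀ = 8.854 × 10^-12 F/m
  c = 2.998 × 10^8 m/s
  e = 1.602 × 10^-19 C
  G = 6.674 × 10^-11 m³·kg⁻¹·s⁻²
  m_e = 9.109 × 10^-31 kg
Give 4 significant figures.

Planck pressure: p_P = c⁷/(ℏG²) = 4.632 × 10^113 Pa
atomic unit of pressure: P_au = E_h/a₀³ = m_e⁴e¹⁰/((4πε₀)⁵ℏ⁸) = 2.929 × 10^13 Pa
767 × 4.632 × 10^113 / 2.929 × 10^13 = 1.213 × 10^103

1.213 × 10^103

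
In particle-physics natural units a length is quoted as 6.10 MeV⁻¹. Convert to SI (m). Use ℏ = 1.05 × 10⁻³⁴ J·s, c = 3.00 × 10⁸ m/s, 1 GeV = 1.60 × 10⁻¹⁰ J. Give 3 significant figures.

A length is [E]⁻¹ in ℏ=c=1; restore one factor of ℏc.
1 GeV⁻¹ → ℏc × (1 GeV in J)⁻¹ = 1.97 × 10⁻¹⁶ m.
Convert the energy scale: 6.10 MeV⁻¹ = 6.10 × 10³ GeV⁻¹.
Result: 6.10 × 10³ × 1.97 × 10⁻¹⁶ = 1.20 × 10⁻¹² m.

1.20 × 10⁻¹² m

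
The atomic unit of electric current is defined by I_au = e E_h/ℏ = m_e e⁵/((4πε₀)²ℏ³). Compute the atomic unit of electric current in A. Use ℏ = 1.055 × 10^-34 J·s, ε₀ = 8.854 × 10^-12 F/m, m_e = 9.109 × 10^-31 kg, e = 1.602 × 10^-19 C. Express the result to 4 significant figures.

6.612 × 10^-3 A

I_au = e E_h/ℏ = m_e e⁵/((4πε₀)²ℏ³)
E_h = 4.354 × 10^-18 J
e·E_h/ℏ = 6.612 × 10^-3 A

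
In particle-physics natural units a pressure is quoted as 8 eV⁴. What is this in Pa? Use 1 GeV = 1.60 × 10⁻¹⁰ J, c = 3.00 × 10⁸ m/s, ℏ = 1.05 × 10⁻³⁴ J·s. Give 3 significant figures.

168 Pa

Pressure is [E]/[L]³ = [E]⁴/(ℏc)³.
1 GeV⁴ → 1/(ℏc)³ × (1 GeV in J)⁴ = 2.10 × 10³⁷ Pa.
Convert the energy scale: 8 eV⁴ = 8.00 × 10⁻³⁶ GeV⁴.
Result: 8.00 × 10⁻³⁶ × 2.10 × 10³⁷ = 168 Pa.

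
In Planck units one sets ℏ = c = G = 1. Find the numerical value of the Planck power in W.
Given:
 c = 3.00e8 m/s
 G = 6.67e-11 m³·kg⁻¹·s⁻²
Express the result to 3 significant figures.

P_P = c⁵/G
  = 2.43e42 / 6.67e-11
  = 3.64e52 W

3.64e52 W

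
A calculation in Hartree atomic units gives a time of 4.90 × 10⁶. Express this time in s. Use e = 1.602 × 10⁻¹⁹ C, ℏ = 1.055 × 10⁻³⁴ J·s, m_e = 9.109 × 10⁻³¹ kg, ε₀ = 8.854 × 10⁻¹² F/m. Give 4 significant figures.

One atomic unit of time: τ_au = (4πε₀)²ℏ³/(m_e e⁴) = 2.423 × 10⁻¹⁷ s.
4.90 × 10⁶ × 2.423 × 10⁻¹⁷ s = 1.187 × 10⁻¹⁰ s

1.187 × 10⁻¹⁰ s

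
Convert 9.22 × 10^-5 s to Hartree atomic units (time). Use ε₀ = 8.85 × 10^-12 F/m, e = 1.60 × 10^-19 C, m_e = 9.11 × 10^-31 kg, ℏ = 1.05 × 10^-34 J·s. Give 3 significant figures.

atomic unit of time: τ_au = (4πε₀)²ℏ³/(m_e e⁴) = 2.40 × 10^-17 s.
9.22 × 10^-5 / 2.40 × 10^-17 = 3.84 × 10^12

3.84 × 10^12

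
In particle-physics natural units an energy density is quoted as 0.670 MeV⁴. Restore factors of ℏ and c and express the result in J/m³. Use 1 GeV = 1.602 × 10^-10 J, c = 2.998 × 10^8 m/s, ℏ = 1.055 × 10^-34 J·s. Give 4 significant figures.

1.395 × 10^25 J/m³

[E]/[L]³ = [E]⁴/(ℏc)³; restore (ℏc)⁻³.
1 GeV⁴ → 1/(ℏc)³ × (1 GeV in J)⁴ = 2.082 × 10^37 J/m³.
Convert the energy scale: 0.670 MeV⁴ = 6.70 × 10^-13 GeV⁴.
Result: 6.70 × 10^-13 × 2.082 × 10^37 = 1.395 × 10^25 J/m³.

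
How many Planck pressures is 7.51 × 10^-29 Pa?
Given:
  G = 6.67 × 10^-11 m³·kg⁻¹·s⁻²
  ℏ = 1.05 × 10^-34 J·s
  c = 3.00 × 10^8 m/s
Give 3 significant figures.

1.60 × 10^-142

Planck pressure: p_P = c⁷/(ℏG²) = 4.68 × 10^113 Pa.
7.51 × 10^-29 / 4.68 × 10^113 = 1.60 × 10^-142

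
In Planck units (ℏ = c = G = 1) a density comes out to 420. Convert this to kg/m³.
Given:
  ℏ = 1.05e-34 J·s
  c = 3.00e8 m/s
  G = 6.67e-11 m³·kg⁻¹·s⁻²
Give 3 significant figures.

2.18e99 kg/m³

One Planck density: ρ_P = c⁵/(ℏG²) = 5.20e96 kg/m³.
420 × 5.20e96 kg/m³ = 2.18e99 kg/m³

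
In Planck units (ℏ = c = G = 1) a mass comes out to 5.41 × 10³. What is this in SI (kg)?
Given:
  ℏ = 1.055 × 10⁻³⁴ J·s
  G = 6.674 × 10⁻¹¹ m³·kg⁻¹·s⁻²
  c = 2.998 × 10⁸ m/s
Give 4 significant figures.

1.178 × 10⁻⁴ kg

One Planck mass: m_P = √(ℏc/G) = 2.177 × 10⁻⁸ kg.
5.41 × 10³ × 2.177 × 10⁻⁸ kg = 1.178 × 10⁻⁴ kg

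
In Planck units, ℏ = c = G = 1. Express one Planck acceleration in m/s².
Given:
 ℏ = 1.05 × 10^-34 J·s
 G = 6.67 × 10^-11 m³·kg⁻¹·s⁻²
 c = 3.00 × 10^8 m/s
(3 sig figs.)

Dimensional analysis gives a_P = √(c⁷/(ℏG)).
  = √(3.12 × 10^103)
  = 5.59 × 10^51 m/s²

5.59 × 10^51 m/s²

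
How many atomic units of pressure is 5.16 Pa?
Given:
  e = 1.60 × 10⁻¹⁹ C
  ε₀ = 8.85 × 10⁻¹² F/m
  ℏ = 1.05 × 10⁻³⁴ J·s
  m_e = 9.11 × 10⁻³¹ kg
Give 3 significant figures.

1.71 × 10⁻¹³

atomic unit of pressure: P_au = E_h/a₀³ = m_e⁴e¹⁰/((4πε₀)⁵ℏ⁸) = 3.01 × 10¹³ Pa.
5.16 / 3.01 × 10¹³ = 1.71 × 10⁻¹³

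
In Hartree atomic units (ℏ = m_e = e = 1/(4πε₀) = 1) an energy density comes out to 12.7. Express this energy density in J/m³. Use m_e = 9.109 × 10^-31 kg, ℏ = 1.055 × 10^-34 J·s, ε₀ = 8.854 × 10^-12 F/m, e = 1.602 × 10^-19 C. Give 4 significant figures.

One atomic unit of energy density: u_au = E_h/a₀³ = m_e⁴e¹⁰/((4πε₀)⁵ℏ⁸) = 2.929 × 10^13 J/m³.
12.7 × 2.929 × 10^13 J/m³ = 3.720 × 10^14 J/m³

3.720 × 10^14 J/m³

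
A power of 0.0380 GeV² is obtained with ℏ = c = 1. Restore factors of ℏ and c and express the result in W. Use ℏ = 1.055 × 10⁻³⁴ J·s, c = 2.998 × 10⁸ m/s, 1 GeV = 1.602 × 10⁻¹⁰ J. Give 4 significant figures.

9.244 × 10¹² W

Power is [E]/[T] = [E]²/ℏ.
1 GeV² → 1/ℏ × (1 GeV in J)² = 2.433 × 10¹⁴ W.
Result: 0.0380 × 2.433 × 10¹⁴ = 9.244 × 10¹² W.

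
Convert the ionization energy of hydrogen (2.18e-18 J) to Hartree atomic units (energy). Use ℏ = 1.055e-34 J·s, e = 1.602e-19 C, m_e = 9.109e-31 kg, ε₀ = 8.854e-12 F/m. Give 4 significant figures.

hartree: E_h = m_e e⁴/(4πε₀ℏ)² = 4.354e-18 J.
2.18e-18 / 4.354e-18 = 0.5007

0.5007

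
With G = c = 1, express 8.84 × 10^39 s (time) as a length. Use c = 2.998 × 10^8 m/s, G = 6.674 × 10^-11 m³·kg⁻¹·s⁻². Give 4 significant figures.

Time → length via c.
8.84 × 10^39 s × (c) = 2.650 × 10^48 m

2.650 × 10^48 m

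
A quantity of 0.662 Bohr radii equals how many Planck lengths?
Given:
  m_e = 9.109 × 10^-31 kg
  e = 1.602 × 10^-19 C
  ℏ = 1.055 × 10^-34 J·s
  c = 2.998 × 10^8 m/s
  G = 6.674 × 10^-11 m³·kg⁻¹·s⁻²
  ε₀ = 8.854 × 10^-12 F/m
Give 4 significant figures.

Bohr radius: a₀ = 4πε₀ℏ²/(m_e e²) = 5.297 × 10^-11 m
Planck length: ℓ_P = √(ℏG/c³) = 1.616 × 10^-35 m
0.662 × 5.297 × 10^-11 / 1.616 × 10^-35 = 2.169 × 10^24

2.169 × 10^24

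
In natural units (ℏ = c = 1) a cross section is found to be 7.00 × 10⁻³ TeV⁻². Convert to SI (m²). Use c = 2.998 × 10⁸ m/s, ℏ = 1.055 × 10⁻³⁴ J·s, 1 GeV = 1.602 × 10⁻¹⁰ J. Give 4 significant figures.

Area is [L]² = [E]⁻²·(ℏc)²; restore (ℏc)².
1 GeV⁻² → (ℏc)² × (1 GeV in J)⁻² = 3.898 × 10⁻³² m².
Convert the energy scale: 7.00 × 10⁻³ TeV⁻² = 7.00 × 10⁻⁹ GeV⁻².
Result: 7.00 × 10⁻⁹ × 3.898 × 10⁻³² = 2.729 × 10⁻⁴⁰ m².

2.729 × 10⁻⁴⁰ m²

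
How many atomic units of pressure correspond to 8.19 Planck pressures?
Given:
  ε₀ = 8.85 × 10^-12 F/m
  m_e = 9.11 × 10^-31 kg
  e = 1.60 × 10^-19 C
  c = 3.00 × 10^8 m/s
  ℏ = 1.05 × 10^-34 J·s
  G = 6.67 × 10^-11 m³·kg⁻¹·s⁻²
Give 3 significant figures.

1.27 × 10^101

Planck pressure: p_P = c⁷/(ℏG²) = 4.68 × 10^113 Pa
atomic unit of pressure: P_au = E_h/a₀³ = m_e⁴e¹⁰/((4πε₀)⁵ℏ⁸) = 3.01 × 10^13 Pa
8.19 × 4.68 × 10^113 / 3.01 × 10^13 = 1.27 × 10^101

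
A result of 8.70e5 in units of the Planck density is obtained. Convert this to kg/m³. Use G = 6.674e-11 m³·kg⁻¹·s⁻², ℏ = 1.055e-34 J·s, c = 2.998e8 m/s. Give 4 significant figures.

4.484e102 kg/m³

One Planck density: ρ_P = c⁵/(ℏG²) = 5.154e96 kg/m³.
8.70e5 × 5.154e96 kg/m³ = 4.484e102 kg/m³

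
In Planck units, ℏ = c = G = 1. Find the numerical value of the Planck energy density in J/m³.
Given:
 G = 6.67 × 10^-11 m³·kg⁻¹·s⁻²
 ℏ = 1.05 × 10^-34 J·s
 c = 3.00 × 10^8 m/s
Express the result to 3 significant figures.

4.68 × 10^113 J/m³

Dimensional analysis gives u_P = c⁷/(ℏG²).
  = 2.19 × 10^59 / 4.67 × 10^-55
  = 4.68 × 10^113 J/m³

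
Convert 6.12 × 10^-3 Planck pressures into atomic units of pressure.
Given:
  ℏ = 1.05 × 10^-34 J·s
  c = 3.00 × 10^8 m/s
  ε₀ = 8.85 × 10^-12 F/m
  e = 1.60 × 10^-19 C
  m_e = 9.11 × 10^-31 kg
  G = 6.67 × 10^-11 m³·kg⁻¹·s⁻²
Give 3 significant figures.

Planck pressure: p_P = c⁷/(ℏG²) = 4.68 × 10^113 Pa
atomic unit of pressure: P_au = E_h/a₀³ = m_e⁴e¹⁰/((4πε₀)⁵ℏ⁸) = 3.01 × 10^13 Pa
6.12 × 10^-3 × 4.68 × 10^113 / 3.01 × 10^13 = 9.51 × 10^97

9.51 × 10^97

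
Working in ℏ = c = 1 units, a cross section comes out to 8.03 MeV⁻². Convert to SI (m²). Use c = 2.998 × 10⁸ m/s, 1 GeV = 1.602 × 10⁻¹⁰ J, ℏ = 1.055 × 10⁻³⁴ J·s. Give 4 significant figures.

Area is [L]² = [E]⁻²·(ℏc)²; restore (ℏc)².
1 GeV⁻² → (ℏc)² × (1 GeV in J)⁻² = 3.898 × 10⁻³² m².
Convert the energy scale: 8.03 MeV⁻² = 8.03 × 10⁶ GeV⁻².
Result: 8.03 × 10⁶ × 3.898 × 10⁻³² = 3.130 × 10⁻²⁵ m².

3.130 × 10⁻²⁵ m²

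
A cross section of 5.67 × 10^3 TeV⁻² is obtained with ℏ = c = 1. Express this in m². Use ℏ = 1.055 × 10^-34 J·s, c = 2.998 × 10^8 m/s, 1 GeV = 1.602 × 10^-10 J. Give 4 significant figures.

2.210 × 10^-34 m²

Area is [L]² = [E]⁻²·(ℏc)²; restore (ℏc)².
1 GeV⁻² → (ℏc)² × (1 GeV in J)⁻² = 3.898 × 10^-32 m².
Convert the energy scale: 5.67 × 10^3 TeV⁻² = 5.67 × 10^-3 GeV⁻².
Result: 5.67 × 10^-3 × 3.898 × 10^-32 = 2.210 × 10^-34 m².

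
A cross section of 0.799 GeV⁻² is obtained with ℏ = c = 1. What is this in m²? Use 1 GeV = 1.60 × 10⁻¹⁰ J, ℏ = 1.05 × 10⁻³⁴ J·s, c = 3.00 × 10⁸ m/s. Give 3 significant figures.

Area is [L]² = [E]⁻²·(ℏc)²; restore (ℏc)².
1 GeV⁻² → (ℏc)² × (1 GeV in J)⁻² = 3.88 × 10⁻³² m².
Result: 0.799 × 3.88 × 10⁻³² = 3.10 × 10⁻³² m².

3.10 × 10⁻³² m²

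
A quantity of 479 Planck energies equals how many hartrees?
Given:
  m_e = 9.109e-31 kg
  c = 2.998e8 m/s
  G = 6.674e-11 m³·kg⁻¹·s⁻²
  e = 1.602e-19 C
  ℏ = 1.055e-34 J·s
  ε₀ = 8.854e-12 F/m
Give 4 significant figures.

2.152e29

Planck energy: E_P = √(ℏc⁵/G) = 1.957e9 J
hartree: E_h = m_e e⁴/(4πε₀ℏ)² = 4.354e-18 J
479 × 1.957e9 / 4.354e-18 = 2.152e29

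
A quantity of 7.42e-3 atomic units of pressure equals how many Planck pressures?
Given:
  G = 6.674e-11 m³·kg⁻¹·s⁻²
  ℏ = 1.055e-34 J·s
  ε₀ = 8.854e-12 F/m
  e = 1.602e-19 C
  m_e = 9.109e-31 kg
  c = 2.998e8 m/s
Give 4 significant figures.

4.692e-103

atomic unit of pressure: P_au = E_h/a₀³ = m_e⁴e¹⁰/((4πε₀)⁵ℏ⁸) = 2.929e13 Pa
Planck pressure: p_P = c⁷/(ℏG²) = 4.632e113 Pa
7.42e-3 × 2.929e13 / 4.632e113 = 4.692e-103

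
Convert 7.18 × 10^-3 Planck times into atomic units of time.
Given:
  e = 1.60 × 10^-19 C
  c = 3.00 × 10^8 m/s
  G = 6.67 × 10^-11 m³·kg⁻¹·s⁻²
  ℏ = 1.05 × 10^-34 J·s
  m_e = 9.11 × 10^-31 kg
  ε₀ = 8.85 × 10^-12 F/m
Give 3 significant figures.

Planck time: t_P = √(ℏG/c⁵) = 5.37 × 10^-44 s
atomic unit of time: τ_au = (4πε₀)²ℏ³/(m_e e⁴) = 2.40 × 10^-17 s
7.18 × 10^-3 × 5.37 × 10^-44 / 2.40 × 10^-17 = 1.61 × 10^-29

1.61 × 10^-29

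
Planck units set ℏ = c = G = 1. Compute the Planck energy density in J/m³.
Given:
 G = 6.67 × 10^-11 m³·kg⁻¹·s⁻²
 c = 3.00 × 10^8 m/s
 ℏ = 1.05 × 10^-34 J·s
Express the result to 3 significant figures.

Dimensional analysis gives u_P = c⁷/(ℏG²).
  = 2.19 × 10^59 / 4.67 × 10^-55
  = 4.68 × 10^113 J/m³

4.68 × 10^113 J/m³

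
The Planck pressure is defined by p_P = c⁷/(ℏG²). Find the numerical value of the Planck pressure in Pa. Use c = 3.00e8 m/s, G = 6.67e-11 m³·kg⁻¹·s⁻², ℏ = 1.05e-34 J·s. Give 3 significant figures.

4.68e113 Pa

p_P = c⁷/(ℏG²)
  = 2.19e59 / 4.67e-55
  = 4.68e113 Pa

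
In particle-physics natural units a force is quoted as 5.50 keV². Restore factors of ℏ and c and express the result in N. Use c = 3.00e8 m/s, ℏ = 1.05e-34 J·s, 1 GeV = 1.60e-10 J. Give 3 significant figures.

4.47e-6 N

Force is [E]/[L] = [E]²/(ℏc); restore (ℏc)⁻¹.
1 GeV² → 1/(ℏc) × (1 GeV in J)² = 8.13e5 N.
Convert the energy scale: 5.50 keV² = 5.50e-12 GeV².
Result: 5.50e-12 × 8.13e5 = 4.47e-6 N.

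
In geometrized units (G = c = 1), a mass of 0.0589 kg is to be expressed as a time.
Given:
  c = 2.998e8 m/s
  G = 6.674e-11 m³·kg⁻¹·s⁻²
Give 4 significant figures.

1.459e-37 s

Mass → time via G/c³.
0.0589 kg × (G/c³) = 1.459e-37 s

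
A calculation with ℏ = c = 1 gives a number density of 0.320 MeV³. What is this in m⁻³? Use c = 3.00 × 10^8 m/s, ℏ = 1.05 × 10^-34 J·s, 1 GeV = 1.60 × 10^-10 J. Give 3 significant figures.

4.19 × 10^37 m⁻³

Number density is [L]⁻³ = [E]³/(ℏc)³.
1 GeV³ → 1/(ℏc)³ × (1 GeV in J)³ = 1.31 × 10^47 m⁻³.
Convert the energy scale: 0.320 MeV³ = 3.20 × 10^-10 GeV³.
Result: 3.20 × 10^-10 × 1.31 × 10^47 = 4.19 × 10^37 m⁻³.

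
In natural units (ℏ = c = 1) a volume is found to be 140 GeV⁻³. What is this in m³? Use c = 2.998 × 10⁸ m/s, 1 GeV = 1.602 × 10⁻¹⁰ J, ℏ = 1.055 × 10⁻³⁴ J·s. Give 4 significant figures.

Volume is [L]³ = [E]⁻³·(ℏc)³.
1 GeV⁻³ → (ℏc)³ × (1 GeV in J)⁻³ = 7.696 × 10⁻⁴⁸ m³.
Result: 140 × 7.696 × 10⁻⁴⁸ = 1.077 × 10⁻⁴⁵ m³.

1.077 × 10⁻⁴⁵ m³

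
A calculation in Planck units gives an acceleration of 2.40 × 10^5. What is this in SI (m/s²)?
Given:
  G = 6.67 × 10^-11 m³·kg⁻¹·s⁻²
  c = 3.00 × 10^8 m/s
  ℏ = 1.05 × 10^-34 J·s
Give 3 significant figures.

1.34 × 10^57 m/s²

One Planck acceleration: a_P = √(c⁷/(ℏG)) = 5.59 × 10^51 m/s².
2.40 × 10^5 × 5.59 × 10^51 m/s² = 1.34 × 10^57 m/s²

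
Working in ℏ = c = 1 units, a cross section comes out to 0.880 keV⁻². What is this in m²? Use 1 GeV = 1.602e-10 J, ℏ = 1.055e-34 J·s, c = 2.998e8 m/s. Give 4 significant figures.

Area is [L]² = [E]⁻²·(ℏc)²; restore (ℏc)².
1 GeV⁻² → (ℏc)² × (1 GeV in J)⁻² = 3.898e-32 m².
Convert the energy scale: 0.880 keV⁻² = 8.80e11 GeV⁻².
Result: 8.80e11 × 3.898e-32 = 3.430e-20 m².

3.430e-20 m²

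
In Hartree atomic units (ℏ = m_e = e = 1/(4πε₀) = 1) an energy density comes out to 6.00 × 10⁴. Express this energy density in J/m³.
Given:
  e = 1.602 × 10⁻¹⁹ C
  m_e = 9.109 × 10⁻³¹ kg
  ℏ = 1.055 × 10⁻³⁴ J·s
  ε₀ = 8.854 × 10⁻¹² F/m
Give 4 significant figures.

One atomic unit of energy density: u_au = E_h/a₀³ = m_e⁴e¹⁰/((4πε₀)⁵ℏ⁸) = 2.929 × 10¹³ J/m³.
6.00 × 10⁴ × 2.929 × 10¹³ J/m³ = 1.757 × 10¹⁸ J/m³

1.757 × 10¹⁸ J/m³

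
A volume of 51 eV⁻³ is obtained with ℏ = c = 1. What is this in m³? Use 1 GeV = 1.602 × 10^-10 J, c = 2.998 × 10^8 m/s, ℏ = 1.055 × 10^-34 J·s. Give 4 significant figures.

3.925 × 10^-19 m³

Volume is [L]³ = [E]⁻³·(ℏc)³.
1 GeV⁻³ → (ℏc)³ × (1 GeV in J)⁻³ = 7.696 × 10^-48 m³.
Convert the energy scale: 51 eV⁻³ = 5.10 × 10^28 GeV⁻³.
Result: 5.10 × 10^28 × 7.696 × 10^-48 = 3.925 × 10^-19 m³.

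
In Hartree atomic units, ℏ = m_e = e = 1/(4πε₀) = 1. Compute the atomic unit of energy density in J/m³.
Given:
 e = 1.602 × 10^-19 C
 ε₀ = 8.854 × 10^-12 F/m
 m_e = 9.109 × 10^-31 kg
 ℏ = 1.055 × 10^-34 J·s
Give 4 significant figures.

2.929 × 10^13 J/m³

The unique combination of the constants set to 1 with dimensions of energy density is u_au = E_h/a₀³ = m_e⁴e¹⁰/((4πε₀)⁵ℏ⁸).
E_h = 4.354 × 10^-18 J
a₀ = 5.297 × 10^-11 m
E_h/a₀³ = 2.929 × 10^13 J/m³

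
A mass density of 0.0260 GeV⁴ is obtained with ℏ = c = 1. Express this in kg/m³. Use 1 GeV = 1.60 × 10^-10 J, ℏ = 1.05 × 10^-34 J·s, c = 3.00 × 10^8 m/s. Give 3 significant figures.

6.06 × 10^18 kg/m³

Mass density is [E]/(c²[L]³) = [E]⁴/(ℏ³c⁵).
1 GeV⁴ → 1/(ℏ³c⁵) × (1 GeV in J)⁴ = 2.33 × 10^20 kg/m³.
Result: 0.0260 × 2.33 × 10^20 = 6.06 × 10^18 kg/m³.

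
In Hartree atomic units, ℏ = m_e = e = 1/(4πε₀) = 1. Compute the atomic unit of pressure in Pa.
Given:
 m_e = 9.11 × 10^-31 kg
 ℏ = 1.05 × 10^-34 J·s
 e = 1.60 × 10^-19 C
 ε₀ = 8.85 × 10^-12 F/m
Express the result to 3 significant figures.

From ℏ = m_e = e = 1/(4πε₀) = 1 the pressure scale is P_au = E_h/a₀³ = m_e⁴e¹⁰/((4πε₀)⁵ℏ⁸).
E_h = 4.38 × 10^-18 J
a₀ = 5.26 × 10^-11 m
E_h/a₀³ = 3.01 × 10^13 Pa

3.01 × 10^13 Pa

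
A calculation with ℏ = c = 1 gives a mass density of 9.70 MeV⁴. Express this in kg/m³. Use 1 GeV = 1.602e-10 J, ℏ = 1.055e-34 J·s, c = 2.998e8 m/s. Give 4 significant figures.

Mass density is [E]/(c²[L]³) = [E]⁴/(ℏ³c⁵).
1 GeV⁴ → 1/(ℏ³c⁵) × (1 GeV in J)⁴ = 2.316e20 kg/m³.
Convert the energy scale: 9.70 MeV⁴ = 9.70e-12 GeV⁴.
Result: 9.70e-12 × 2.316e20 = 2.246e9 kg/m³.

2.246e9 kg/m³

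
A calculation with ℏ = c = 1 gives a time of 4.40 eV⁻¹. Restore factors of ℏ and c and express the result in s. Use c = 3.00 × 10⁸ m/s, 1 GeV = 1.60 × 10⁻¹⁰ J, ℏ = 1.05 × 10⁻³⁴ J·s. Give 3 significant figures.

2.89 × 10⁻¹⁵ s

A time is [E]⁻¹ in ℏ=c=1; restore one factor of ℏ.
1 GeV⁻¹ → ℏ × (1 GeV in J)⁻¹ = 6.56 × 10⁻²⁵ s.
Convert the energy scale: 4.40 eV⁻¹ = 4.40 × 10⁹ GeV⁻¹.
Result: 4.40 × 10⁹ × 6.56 × 10⁻²⁵ = 2.89 × 10⁻¹⁵ s.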